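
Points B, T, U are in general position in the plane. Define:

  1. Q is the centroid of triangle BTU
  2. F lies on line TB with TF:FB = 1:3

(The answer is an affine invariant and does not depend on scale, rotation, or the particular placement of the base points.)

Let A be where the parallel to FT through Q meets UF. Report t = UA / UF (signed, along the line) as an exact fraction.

Assign B = (0, 0), T = (1, 0), U = (0, 1) — the answer is frame-independent, so this choice is without loss of generality.
1. Q is the centroid of triangle BTU ⇒ Q = (1/3, 1/3)
2. F lies on line TB with TF:FB = 1:3 ⇒ F = (3/4, 0)
through Q parallel to FT: direction (1/4, 0); meets UF at A = (1/2, 1/3)
A = U + t·(F−U) with t = 2/3

t = 2/3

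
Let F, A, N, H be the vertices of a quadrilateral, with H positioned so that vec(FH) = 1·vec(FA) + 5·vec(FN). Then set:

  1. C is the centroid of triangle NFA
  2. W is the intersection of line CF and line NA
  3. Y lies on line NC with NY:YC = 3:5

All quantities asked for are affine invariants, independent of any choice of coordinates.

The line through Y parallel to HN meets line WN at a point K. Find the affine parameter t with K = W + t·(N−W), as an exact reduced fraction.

Choose coordinates F = (0, 0), A = (1, 0), N = (0, 1), H = (1, 5).
1. C is the centroid of triangle NFA ⇒ C = (1/3, 1/3)
2. W is the intersection of line CF and line NA ⇒ W = (1/2, 1/2)
3. Y lies on line NC with NY:YC = 3:5 ⇒ Y = (1/8, 3/4)
through Y parallel to HN: direction (-1, -4); meets WN at K = (3/20, 17/20)
K = W + t·(N−W) with t = 7/10

t = 7/10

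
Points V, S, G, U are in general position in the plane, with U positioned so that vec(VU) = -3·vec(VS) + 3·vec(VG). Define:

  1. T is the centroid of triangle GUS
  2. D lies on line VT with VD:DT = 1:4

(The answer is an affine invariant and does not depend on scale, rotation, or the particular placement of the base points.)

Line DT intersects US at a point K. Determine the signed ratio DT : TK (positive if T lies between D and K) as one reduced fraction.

Set V = (0, 0), S = (1, 0), G = (0, 1), U = (-3, 3); any affine frame gives the same invariant.
1. T is the centroid of triangle GUS ⇒ T = (-2/3, 4/3)
2. D lies on line VT with VD:DT = 1:4 ⇒ D = (-2/15, 4/15)
line DT meets US at K = (-3/5, 6/5)
T = D + t·(K−D) with t = 8/7, so DT:TK = 8/7:-1/7

DT:TK = -8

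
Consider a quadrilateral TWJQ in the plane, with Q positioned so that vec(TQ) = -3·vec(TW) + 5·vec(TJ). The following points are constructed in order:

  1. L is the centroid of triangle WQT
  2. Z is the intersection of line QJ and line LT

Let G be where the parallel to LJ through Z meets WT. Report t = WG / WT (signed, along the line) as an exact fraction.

t = -2/7

Set T = (0, 0), W = (1, 0), J = (0, 1), Q = (-3, 5); any affine frame gives the same invariant.
1. L is the centroid of triangle WQT ⇒ L = (-2/3, 5/3)
2. Z is the intersection of line QJ and line LT ⇒ Z = (-6/7, 15/7)
through Z parallel to LJ: direction (2/3, -2/3); meets WT at G = (9/7, 0)
G = W + t·(T−W) with t = -2/7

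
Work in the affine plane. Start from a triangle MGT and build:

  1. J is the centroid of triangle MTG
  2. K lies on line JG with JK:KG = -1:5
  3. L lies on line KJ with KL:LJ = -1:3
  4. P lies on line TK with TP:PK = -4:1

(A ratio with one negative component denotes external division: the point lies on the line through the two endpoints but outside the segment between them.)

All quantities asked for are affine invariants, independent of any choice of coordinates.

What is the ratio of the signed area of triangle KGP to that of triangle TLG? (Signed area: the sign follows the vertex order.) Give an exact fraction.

Work in coordinates with M = (0, 0), G = (1, 0), T = (0, 1).
1. J is the centroid of triangle MTG ⇒ J = (1/3, 1/3)
2. K lies on line JG with JK:KG = -1:5 ⇒ K = (1/6, 5/12)
3. L lies on line KJ with KL:LJ = -1:3 ⇒ L = (1/12, 11/24)
4. P lies on line TK with TP:PK = -4:1 ⇒ P = (2/9, 2/9)
2·[KGP] = -5/36, 2·[TLG] = 11/24
[KGP]:[TLG] = -5/36:11/24 = -10/33

[KGP]:[TLG] = -10/33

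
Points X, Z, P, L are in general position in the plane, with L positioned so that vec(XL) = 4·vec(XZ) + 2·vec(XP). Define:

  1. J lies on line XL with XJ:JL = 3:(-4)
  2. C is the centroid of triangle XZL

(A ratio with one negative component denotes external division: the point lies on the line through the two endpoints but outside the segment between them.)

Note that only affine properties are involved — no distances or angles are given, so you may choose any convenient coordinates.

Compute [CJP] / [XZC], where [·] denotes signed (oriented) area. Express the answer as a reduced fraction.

Assign X = (0, 0), Z = (1, 0), P = (0, 1), L = (4, 2) — the answer is frame-independent, so this choice is without loss of generality.
1. J lies on line XL with XJ:JL = 3:(-4) ⇒ J = (-12, -6)
2. C is the centroid of triangle XZL ⇒ C = (5/3, 2/3)
2·[CJP] = -47/3, 2·[XZC] = 2/3
[CJP]:[XZC] = -47/3:2/3 = -47/2

[CJP]:[XZC] = -47/2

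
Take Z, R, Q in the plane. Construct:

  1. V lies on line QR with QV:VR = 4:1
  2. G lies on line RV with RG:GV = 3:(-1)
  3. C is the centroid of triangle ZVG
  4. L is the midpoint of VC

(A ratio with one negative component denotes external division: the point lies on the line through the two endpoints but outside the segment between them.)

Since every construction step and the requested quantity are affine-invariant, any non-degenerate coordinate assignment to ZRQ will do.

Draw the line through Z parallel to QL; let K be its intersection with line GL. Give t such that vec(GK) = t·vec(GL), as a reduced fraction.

Set Z = (0, 0), R = (1, 0), Q = (0, 1); any affine frame gives the same invariant.
1. V lies on line QR with QV:VR = 4:1 ⇒ V = (4/5, 1/5)
2. G lies on line RV with RG:GV = 3:(-1) ⇒ G = (7/10, 3/10)
3. C is the centroid of triangle ZVG ⇒ C = (1/2, 1/6)
4. L is the midpoint of VC ⇒ L = (13/20, 11/60)
through Z parallel to QL: direction (13/20, -49/60); meets GL at K = (13/35, -7/15)
K = G + t·(L−G) with t = 46/7

t = 46/7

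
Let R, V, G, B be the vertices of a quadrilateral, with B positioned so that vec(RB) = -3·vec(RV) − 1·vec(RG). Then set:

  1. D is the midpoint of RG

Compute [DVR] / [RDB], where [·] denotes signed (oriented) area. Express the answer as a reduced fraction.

[DVR]:[RDB] = -1/3

Choose coordinates R = (0, 0), V = (1, 0), G = (0, 1), B = (-3, -1).
1. D is the midpoint of RG ⇒ D = (0, 1/2)
2·[DVR] = -1/2, 2·[RDB] = 3/2
[DVR]:[RDB] = -1/2:3/2 = -1/3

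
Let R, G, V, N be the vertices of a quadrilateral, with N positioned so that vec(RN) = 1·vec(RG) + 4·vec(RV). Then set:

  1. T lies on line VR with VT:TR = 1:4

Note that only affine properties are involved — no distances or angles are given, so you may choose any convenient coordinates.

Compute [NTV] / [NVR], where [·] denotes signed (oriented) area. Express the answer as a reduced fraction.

[NTV]:[NVR] = -1/5

Choose coordinates R = (0, 0), G = (1, 0), V = (0, 1), N = (1, 4).
1. T lies on line VR with VT:TR = 1:4 ⇒ T = (0, 4/5)
2·[NTV] = -1/5, 2·[NVR] = 1
[NTV]:[NVR] = -1/5:1 = -1/5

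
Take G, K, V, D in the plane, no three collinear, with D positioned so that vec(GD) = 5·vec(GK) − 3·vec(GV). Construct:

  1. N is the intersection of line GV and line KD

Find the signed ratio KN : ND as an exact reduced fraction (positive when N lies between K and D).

KN:ND = -1/5

Set G = (0, 0), K = (1, 0), V = (0, 1), D = (5, -3); any affine frame gives the same invariant.
1. N is the intersection of line GV and line KD ⇒ N = (0, 3/4)
N = K + t·(D−K) with t = -1/4, so KN:ND = t:(1−t) = -1/4:5/4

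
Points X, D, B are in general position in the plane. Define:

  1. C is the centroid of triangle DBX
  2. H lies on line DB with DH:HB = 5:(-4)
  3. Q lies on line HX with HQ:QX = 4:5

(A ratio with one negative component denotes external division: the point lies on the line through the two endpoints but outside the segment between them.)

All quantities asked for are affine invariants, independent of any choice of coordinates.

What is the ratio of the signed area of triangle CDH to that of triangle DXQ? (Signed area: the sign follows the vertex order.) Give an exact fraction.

[CDH]:[DXQ] = -3/5

Assign X = (0, 0), D = (1, 0), B = (0, 1) — the answer is frame-independent, so this choice is without loss of generality.
1. C is the centroid of triangle DBX ⇒ C = (1/3, 1/3)
2. H lies on line DB with DH:HB = 5:(-4) ⇒ H = (-4, 5)
3. Q lies on line HX with HQ:QX = 4:5 ⇒ Q = (-20/9, 25/9)
2·[CDH] = 5/3, 2·[DXQ] = -25/9
[CDH]:[DXQ] = 5/3:-25/9 = -3/5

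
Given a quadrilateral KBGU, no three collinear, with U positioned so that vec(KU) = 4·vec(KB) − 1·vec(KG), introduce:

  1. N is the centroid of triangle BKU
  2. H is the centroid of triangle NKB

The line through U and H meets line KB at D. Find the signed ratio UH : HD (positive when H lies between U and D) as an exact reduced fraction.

UH:HD = 8

Choose coordinates K = (0, 0), B = (1, 0), G = (0, 1), U = (4, -1).
1. N is the centroid of triangle BKU ⇒ N = (5/3, -1/3)
2. H is the centroid of triangle NKB ⇒ H = (8/9, -1/9)
line UH meets KB at D = (1/2, 0)
H = U + t·(D−U) with t = 8/9, so UH:HD = 8/9:1/9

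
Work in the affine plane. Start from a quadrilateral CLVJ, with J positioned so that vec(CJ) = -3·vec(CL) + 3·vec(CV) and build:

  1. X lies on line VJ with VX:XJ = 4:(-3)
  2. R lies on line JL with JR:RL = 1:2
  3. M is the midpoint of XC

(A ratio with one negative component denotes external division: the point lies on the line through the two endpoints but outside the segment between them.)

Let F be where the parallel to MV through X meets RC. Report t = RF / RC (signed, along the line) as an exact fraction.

t = -35/37

Assign C = (0, 0), L = (1, 0), V = (0, 1), J = (-3, 3) — the answer is frame-independent, so this choice is without loss of generality.
1. X lies on line VJ with VX:XJ = 4:(-3) ⇒ X = (-12, 9)
2. R lies on line JL with JR:RL = 1:2 ⇒ R = (-5/3, 2)
3. M is the midpoint of XC ⇒ M = (-6, 9/2)
through X parallel to MV: direction (6, -7/2); meets RC at F = (-120/37, 144/37)
F = R + t·(C−R) with t = -35/37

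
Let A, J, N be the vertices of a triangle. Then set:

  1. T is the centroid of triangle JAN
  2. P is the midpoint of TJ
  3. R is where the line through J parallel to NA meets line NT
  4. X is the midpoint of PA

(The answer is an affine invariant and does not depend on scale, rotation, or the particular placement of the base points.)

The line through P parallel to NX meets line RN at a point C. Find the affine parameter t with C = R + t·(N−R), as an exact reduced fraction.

t = -1/3

Set A = (0, 0), J = (1, 0), N = (0, 1); any affine frame gives the same invariant.
1. T is the centroid of triangle JAN ⇒ T = (1/3, 1/3)
2. P is the midpoint of TJ ⇒ P = (2/3, 1/6)
3. R is where the line through J parallel to NA meets line NT ⇒ R = (1, -1)
4. X is the midpoint of PA ⇒ X = (1/3, 1/12)
through P parallel to NX: direction (1/3, -11/12); meets RN at C = (4/3, -5/3)
C = R + t·(N−R) with t = -1/3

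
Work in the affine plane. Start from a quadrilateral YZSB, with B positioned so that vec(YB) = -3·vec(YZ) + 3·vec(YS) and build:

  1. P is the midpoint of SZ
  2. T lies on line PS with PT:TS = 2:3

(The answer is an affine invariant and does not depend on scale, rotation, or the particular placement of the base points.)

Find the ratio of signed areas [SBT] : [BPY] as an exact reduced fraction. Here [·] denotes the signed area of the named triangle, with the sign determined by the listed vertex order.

Work in coordinates with Y = (0, 0), Z = (1, 0), S = (0, 1), B = (-3, 3).
1. P is the midpoint of SZ ⇒ P = (1/2, 1/2)
2. T lies on line PS with PT:TS = 2:3 ⇒ T = (3/10, 7/10)
2·[SBT] = 3/10, 2·[BPY] = -3
[SBT]:[BPY] = 3/10:-3 = -1/10

[SBT]:[BPY] = -1/10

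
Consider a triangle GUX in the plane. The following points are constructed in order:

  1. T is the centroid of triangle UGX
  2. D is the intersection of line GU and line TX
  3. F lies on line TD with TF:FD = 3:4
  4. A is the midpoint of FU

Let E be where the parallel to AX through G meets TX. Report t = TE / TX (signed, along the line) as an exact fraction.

Set G = (0, 0), U = (1, 0), X = (0, 1); any affine frame gives the same invariant.
1. T is the centroid of triangle UGX ⇒ T = (1/3, 1/3)
2. D is the intersection of line GU and line TX ⇒ D = (1/2, 0)
3. F lies on line TD with TF:FD = 3:4 ⇒ F = (17/42, 4/21)
4. A is the midpoint of FU ⇒ A = (59/84, 2/21)
through G parallel to AX: direction (-59/84, 19/21); meets TX at E = (59/42, -38/21)
E = T + t·(X−T) with t = -45/14

t = -45/14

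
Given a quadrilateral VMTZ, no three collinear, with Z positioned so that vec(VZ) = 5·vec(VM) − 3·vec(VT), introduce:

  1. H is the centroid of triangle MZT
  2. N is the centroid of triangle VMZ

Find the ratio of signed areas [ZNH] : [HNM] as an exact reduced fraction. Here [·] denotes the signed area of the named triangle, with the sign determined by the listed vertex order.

[ZNH]:[HNM] = 3

Set V = (0, 0), M = (1, 0), T = (0, 1), Z = (5, -3); any affine frame gives the same invariant.
1. H is the centroid of triangle MZT ⇒ H = (2, -2/3)
2. N is the centroid of triangle VMZ ⇒ N = (2, -1)
2·[ZNH] = -1, 2·[HNM] = -1/3
[ZNH]:[HNM] = -1:-1/3 = 3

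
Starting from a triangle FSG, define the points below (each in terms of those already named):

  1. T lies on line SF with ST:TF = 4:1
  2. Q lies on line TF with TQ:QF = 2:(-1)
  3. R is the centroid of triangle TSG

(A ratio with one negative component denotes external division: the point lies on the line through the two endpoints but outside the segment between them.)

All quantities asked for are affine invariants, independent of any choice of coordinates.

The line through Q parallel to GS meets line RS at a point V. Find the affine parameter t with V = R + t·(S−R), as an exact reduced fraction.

t = -7/2

Choose coordinates F = (0, 0), S = (1, 0), G = (0, 1).
1. T lies on line SF with ST:TF = 4:1 ⇒ T = (1/5, 0)
2. Q lies on line TF with TQ:QF = 2:(-1) ⇒ Q = (-1/5, 0)
3. R is the centroid of triangle TSG ⇒ R = (2/5, 1/3)
through Q parallel to GS: direction (1, -1); meets RS at V = (-17/10, 3/2)
V = R + t·(S−R) with t = -7/2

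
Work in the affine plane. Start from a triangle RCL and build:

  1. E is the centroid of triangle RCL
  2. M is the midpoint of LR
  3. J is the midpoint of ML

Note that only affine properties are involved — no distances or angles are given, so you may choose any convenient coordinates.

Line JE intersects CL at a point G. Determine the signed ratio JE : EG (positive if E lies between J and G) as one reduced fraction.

JE:EG = -1/4

Assign R = (0, 0), C = (1, 0), L = (0, 1) — the answer is frame-independent, so this choice is without loss of generality.
1. E is the centroid of triangle RCL ⇒ E = (1/3, 1/3)
2. M is the midpoint of LR ⇒ M = (0, 1/2)
3. J is the midpoint of ML ⇒ J = (0, 3/4)
line JE meets CL at G = (-1, 2)
E = J + t·(G−J) with t = -1/3, so JE:EG = -1/3:4/3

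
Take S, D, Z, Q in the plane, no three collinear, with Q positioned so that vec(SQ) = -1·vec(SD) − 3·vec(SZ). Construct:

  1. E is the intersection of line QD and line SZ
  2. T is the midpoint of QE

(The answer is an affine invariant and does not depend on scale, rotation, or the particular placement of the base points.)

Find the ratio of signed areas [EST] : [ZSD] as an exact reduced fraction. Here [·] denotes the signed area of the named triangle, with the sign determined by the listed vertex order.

[EST]:[ZSD] = 3/4

Work in coordinates with S = (0, 0), D = (1, 0), Z = (0, 1), Q = (-1, -3).
1. E is the intersection of line QD and line SZ ⇒ E = (0, -3/2)
2. T is the midpoint of QE ⇒ T = (-1/2, -9/4)
2·[EST] = 3/4, 2·[ZSD] = 1
[EST]:[ZSD] = 3/4:1 = 3/4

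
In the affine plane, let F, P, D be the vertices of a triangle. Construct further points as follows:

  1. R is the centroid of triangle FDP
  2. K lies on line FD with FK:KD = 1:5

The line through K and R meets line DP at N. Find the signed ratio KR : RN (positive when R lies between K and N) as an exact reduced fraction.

Set F = (0, 0), P = (1, 0), D = (0, 1); any affine frame gives the same invariant.
1. R is the centroid of triangle FDP ⇒ R = (1/3, 1/3)
2. K lies on line FD with FK:KD = 1:5 ⇒ K = (0, 1/6)
line KR meets DP at N = (5/9, 4/9)
R = K + t·(N−K) with t = 3/5, so KR:RN = 3/5:2/5

KR:RN = 3/2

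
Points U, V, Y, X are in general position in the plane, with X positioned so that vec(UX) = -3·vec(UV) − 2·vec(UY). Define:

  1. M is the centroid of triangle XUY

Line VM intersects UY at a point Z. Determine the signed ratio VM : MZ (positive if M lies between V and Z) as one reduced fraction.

Assign U = (0, 0), V = (1, 0), Y = (0, 1), X = (-3, -2) — the answer is frame-independent, so this choice is without loss of generality.
1. M is the centroid of triangle XUY ⇒ M = (-1, -1/3)
line VM meets UY at Z = (0, -1/6)
M = V + t·(Z−V) with t = 2, so VM:MZ = 2:-1

VM:MZ = -2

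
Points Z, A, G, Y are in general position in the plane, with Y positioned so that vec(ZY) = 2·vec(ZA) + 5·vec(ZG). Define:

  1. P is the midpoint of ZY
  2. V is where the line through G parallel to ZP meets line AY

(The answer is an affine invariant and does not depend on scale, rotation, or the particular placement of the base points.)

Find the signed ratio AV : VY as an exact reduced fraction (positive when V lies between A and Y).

AV:VY = -7/2

Work in coordinates with Z = (0, 0), A = (1, 0), G = (0, 1), Y = (2, 5).
1. P is the midpoint of ZY ⇒ P = (1, 5/2)
2. V is where the line through G parallel to ZP meets line AY ⇒ V = (12/5, 7)
V = A + t·(Y−A) with t = 7/5, so AV:VY = t:(1−t) = 7/5:-2/5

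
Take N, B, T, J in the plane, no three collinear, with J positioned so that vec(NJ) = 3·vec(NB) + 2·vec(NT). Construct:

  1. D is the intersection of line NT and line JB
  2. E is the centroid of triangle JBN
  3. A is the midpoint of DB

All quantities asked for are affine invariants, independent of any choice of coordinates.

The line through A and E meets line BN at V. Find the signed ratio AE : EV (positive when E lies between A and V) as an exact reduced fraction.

Set N = (0, 0), B = (1, 0), T = (0, 1), J = (3, 2); any affine frame gives the same invariant.
1. D is the intersection of line NT and line JB ⇒ D = (0, -1)
2. E is the centroid of triangle JBN ⇒ E = (4/3, 2/3)
3. A is the midpoint of DB ⇒ A = (1/2, -1/2)
line AE meets BN at V = (6/7, 0)
E = A + t·(V−A) with t = 7/3, so AE:EV = 7/3:-4/3

AE:EV = -7/4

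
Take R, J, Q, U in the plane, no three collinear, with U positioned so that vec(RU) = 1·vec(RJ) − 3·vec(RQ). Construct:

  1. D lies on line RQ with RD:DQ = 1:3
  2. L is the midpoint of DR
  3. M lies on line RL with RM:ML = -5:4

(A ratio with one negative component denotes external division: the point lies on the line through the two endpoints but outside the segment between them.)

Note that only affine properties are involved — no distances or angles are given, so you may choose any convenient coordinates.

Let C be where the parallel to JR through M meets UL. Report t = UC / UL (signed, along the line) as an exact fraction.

t = 29/25

Set R = (0, 0), J = (1, 0), Q = (0, 1), U = (1, -3); any affine frame gives the same invariant.
1. D lies on line RQ with RD:DQ = 1:3 ⇒ D = (0, 1/4)
2. L is the midpoint of DR ⇒ L = (0, 1/8)
3. M lies on line RL with RM:ML = -5:4 ⇒ M = (0, 5/8)
through M parallel to JR: direction (-1, 0); meets UL at C = (-4/25, 5/8)
C = U + t·(L−U) with t = 29/25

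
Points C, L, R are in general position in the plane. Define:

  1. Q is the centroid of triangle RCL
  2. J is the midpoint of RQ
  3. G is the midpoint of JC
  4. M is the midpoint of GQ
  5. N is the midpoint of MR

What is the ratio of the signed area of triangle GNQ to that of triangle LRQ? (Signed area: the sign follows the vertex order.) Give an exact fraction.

[GNQ]:[LRQ] = -1/4

Choose coordinates C = (0, 0), L = (1, 0), R = (0, 1).
1. Q is the centroid of triangle RCL ⇒ Q = (1/3, 1/3)
2. J is the midpoint of RQ ⇒ J = (1/6, 2/3)
3. G is the midpoint of JC ⇒ G = (1/12, 1/3)
4. M is the midpoint of GQ ⇒ M = (5/24, 1/3)
5. N is the midpoint of MR ⇒ N = (5/48, 2/3)
2·[GNQ] = -1/12, 2·[LRQ] = 1/3
[GNQ]:[LRQ] = -1/12:1/3 = -1/4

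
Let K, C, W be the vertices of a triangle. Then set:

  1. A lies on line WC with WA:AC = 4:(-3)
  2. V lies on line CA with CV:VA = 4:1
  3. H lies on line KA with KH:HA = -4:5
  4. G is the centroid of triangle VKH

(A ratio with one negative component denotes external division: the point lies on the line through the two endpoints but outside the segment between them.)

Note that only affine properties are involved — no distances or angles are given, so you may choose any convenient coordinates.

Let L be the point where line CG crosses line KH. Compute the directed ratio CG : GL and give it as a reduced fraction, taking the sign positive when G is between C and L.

CG:GL = 14

Assign K = (0, 0), C = (1, 0), W = (0, 1) — the answer is frame-independent, so this choice is without loss of generality.
1. A lies on line WC with WA:AC = 4:(-3) ⇒ A = (4, -3)
2. V lies on line CA with CV:VA = 4:1 ⇒ V = (17/5, -12/5)
3. H lies on line KA with KH:HA = -4:5 ⇒ H = (-16, 12)
4. G is the centroid of triangle VKH ⇒ G = (-21/5, 16/5)
line CG meets KH at L = (-32/7, 24/7)
G = C + t·(L−C) with t = 14/15, so CG:GL = 14/15:1/15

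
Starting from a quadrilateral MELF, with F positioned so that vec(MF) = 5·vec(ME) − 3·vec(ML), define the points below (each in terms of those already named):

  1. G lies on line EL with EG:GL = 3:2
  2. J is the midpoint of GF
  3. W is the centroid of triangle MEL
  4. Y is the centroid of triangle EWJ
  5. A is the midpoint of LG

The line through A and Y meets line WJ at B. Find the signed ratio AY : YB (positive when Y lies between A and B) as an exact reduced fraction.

Assign M = (0, 0), E = (1, 0), L = (0, 1), F = (5, -3) — the answer is frame-independent, so this choice is without loss of generality.
1. G lies on line EL with EG:GL = 3:2 ⇒ G = (2/5, 3/5)
2. J is the midpoint of GF ⇒ J = (27/10, -6/5)
3. W is the centroid of triangle MEL ⇒ W = (1/3, 1/3)
4. Y is the centroid of triangle EWJ ⇒ Y = (121/90, -13/45)
5. A is the midpoint of LG ⇒ A = (1/5, 4/5)
line AY meets WJ at B = (215/148, -29/74)
Y = A + t·(B−A) with t = 74/81, so AY:YB = 74/81:7/81

AY:YB = 74/7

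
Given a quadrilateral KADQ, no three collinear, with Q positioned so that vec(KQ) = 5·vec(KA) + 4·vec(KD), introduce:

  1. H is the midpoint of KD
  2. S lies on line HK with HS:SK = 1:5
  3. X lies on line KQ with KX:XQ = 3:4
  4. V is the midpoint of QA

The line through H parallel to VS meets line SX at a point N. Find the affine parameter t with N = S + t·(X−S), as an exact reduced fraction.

Set K = (0, 0), A = (1, 0), D = (0, 1), Q = (5, 4); any affine frame gives the same invariant.
1. H is the midpoint of KD ⇒ H = (0, 1/2)
2. S lies on line HK with HS:SK = 1:5 ⇒ S = (0, 5/12)
3. X lies on line KQ with KX:XQ = 3:4 ⇒ X = (15/7, 12/7)
4. V is the midpoint of QA ⇒ V = (3, 2)
through H parallel to VS: direction (-3, -19/12); meets SX at N = (15/14, 179/168)
N = S + t·(X−S) with t = 1/2

t = 1/2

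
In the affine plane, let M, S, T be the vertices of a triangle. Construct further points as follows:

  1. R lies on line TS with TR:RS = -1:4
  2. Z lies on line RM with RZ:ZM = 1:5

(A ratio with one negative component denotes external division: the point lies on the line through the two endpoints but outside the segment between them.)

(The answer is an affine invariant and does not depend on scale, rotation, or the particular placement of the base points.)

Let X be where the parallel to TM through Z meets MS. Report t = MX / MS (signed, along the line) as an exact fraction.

t = -5/18

Set M = (0, 0), S = (1, 0), T = (0, 1); any affine frame gives the same invariant.
1. R lies on line TS with TR:RS = -1:4 ⇒ R = (-1/3, 4/3)
2. Z lies on line RM with RZ:ZM = 1:5 ⇒ Z = (-5/18, 10/9)
through Z parallel to TM: direction (0, -1); meets MS at X = (-5/18, 0)
X = M + t·(S−M) with t = -5/18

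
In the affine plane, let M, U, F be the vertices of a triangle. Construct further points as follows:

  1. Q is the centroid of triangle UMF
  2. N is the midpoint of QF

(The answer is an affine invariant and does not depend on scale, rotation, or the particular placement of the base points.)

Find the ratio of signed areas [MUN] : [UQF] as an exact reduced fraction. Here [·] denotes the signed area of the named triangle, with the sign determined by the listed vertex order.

[MUN]:[UQF] = -2

Choose coordinates M = (0, 0), U = (1, 0), F = (0, 1).
1. Q is the centroid of triangle UMF ⇒ Q = (1/3, 1/3)
2. N is the midpoint of QF ⇒ N = (1/6, 2/3)
2·[MUN] = 2/3, 2·[UQF] = -1/3
[MUN]:[UQF] = 2/3:-1/3 = -2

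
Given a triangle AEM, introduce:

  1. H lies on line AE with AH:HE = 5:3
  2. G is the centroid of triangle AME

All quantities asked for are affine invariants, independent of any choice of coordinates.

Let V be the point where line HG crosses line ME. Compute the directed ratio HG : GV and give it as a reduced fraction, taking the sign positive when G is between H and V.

Set A = (0, 0), E = (1, 0), M = (0, 1); any affine frame gives the same invariant.
1. H lies on line AE with AH:HE = 5:3 ⇒ H = (5/8, 0)
2. G is the centroid of triangle AME ⇒ G = (1/3, 1/3)
line HG meets ME at V = (-2, 3)
G = H + t·(V−H) with t = 1/9, so HG:GV = 1/9:8/9

HG:GV = 1/8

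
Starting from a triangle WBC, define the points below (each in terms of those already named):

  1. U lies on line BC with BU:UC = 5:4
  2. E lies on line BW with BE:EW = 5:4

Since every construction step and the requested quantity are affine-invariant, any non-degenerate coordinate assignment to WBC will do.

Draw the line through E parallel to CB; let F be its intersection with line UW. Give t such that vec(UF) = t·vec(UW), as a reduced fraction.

Assign W = (0, 0), B = (1, 0), C = (0, 1) — the answer is frame-independent, so this choice is without loss of generality.
1. U lies on line BC with BU:UC = 5:4 ⇒ U = (4/9, 5/9)
2. E lies on line BW with BE:EW = 5:4 ⇒ E = (4/9, 0)
through E parallel to CB: direction (1, -1); meets UW at F = (16/81, 20/81)
F = U + t·(W−U) with t = 5/9

t = 5/9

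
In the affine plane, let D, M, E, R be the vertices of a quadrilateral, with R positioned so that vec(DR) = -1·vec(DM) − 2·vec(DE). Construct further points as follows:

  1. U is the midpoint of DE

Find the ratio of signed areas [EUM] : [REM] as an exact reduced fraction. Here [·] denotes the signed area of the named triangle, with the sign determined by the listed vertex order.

Assign D = (0, 0), M = (1, 0), E = (0, 1), R = (-1, -2) — the answer is frame-independent, so this choice is without loss of generality.
1. U is the midpoint of DE ⇒ U = (0, 1/2)
2·[EUM] = 1/2, 2·[REM] = -4
[EUM]:[REM] = 1/2:-4 = -1/8

[EUM]:[REM] = -1/8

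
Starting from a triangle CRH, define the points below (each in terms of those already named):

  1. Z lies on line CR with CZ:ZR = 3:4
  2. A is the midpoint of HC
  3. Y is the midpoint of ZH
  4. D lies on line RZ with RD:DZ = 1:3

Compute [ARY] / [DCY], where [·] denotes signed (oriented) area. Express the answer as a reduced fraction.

Set C = (0, 0), R = (1, 0), H = (0, 1); any affine frame gives the same invariant.
1. Z lies on line CR with CZ:ZR = 3:4 ⇒ Z = (3/7, 0)
2. A is the midpoint of HC ⇒ A = (0, 1/2)
3. Y is the midpoint of ZH ⇒ Y = (3/14, 1/2)
4. D lies on line RZ with RD:DZ = 1:3 ⇒ D = (6/7, 0)
2·[ARY] = 3/28, 2·[DCY] = -3/7
[ARY]:[DCY] = 3/28:-3/7 = -1/4

[ARY]:[DCY] = -1/4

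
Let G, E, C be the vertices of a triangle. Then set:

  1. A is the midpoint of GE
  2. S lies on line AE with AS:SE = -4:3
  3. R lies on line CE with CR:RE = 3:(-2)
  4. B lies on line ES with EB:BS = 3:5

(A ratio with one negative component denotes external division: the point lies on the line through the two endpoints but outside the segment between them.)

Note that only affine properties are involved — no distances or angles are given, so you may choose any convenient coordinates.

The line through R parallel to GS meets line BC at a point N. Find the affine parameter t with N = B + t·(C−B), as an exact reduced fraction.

t = -2

Set G = (0, 0), E = (1, 0), C = (0, 1); any affine frame gives the same invariant.
1. A is the midpoint of GE ⇒ A = (1/2, 0)
2. S lies on line AE with AS:SE = -4:3 ⇒ S = (5/2, 0)
3. R lies on line CE with CR:RE = 3:(-2) ⇒ R = (3, -2)
4. B lies on line ES with EB:BS = 3:5 ⇒ B = (25/16, 0)
through R parallel to GS: direction (5/2, 0); meets BC at N = (75/16, -2)
N = B + t·(C−B) with t = -2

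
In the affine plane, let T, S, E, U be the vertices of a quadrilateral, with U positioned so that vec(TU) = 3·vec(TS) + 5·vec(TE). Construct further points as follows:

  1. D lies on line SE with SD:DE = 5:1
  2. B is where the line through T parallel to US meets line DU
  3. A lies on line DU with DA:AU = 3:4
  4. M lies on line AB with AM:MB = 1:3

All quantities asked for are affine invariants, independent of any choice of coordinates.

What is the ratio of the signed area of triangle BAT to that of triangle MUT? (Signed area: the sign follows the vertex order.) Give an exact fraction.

Set T = (0, 0), S = (1, 0), E = (0, 1), U = (3, 5); any affine frame gives the same invariant.
1. D lies on line SE with SD:DE = 5:1 ⇒ D = (1/6, 5/6)
2. B is where the line through T parallel to US meets line DU ⇒ B = (4/7, 10/7)
3. A lies on line DU with DA:AU = 3:4 ⇒ A = (29/21, 55/21)
4. M lies on line AB with AM:MB = 1:3 ⇒ M = (33/28, 65/28)
2·[BAT] = -10/21, 2·[MUT] = -15/14
[BAT]:[MUT] = -10/21:-15/14 = 4/9

[BAT]:[MUT] = 4/9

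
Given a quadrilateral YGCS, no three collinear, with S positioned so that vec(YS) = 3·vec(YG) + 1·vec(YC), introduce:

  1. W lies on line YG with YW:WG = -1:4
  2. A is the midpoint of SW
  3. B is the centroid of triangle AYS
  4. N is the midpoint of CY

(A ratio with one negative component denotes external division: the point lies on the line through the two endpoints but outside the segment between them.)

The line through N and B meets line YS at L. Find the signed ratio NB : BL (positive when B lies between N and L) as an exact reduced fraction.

Choose coordinates Y = (0, 0), G = (1, 0), C = (0, 1), S = (3, 1).
1. W lies on line YG with YW:WG = -1:4 ⇒ W = (-1/3, 0)
2. A is the midpoint of SW ⇒ A = (4/3, 1/2)
3. B is the centroid of triangle AYS ⇒ B = (13/9, 1/2)
4. N is the midpoint of CY ⇒ N = (0, 1/2)
line NB meets YS at L = (3/2, 1/2)
B = N + t·(L−N) with t = 26/27, so NB:BL = 26/27:1/27

NB:BL = 26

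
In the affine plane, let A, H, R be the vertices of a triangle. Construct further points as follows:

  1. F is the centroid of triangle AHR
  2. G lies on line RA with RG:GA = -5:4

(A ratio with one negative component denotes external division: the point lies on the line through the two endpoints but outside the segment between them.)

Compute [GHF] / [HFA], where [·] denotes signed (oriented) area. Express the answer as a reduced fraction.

[GHF]:[HFA] = 9

Assign A = (0, 0), H = (1, 0), R = (0, 1) — the answer is frame-independent, so this choice is without loss of generality.
1. F is the centroid of triangle AHR ⇒ F = (1/3, 1/3)
2. G lies on line RA with RG:GA = -5:4 ⇒ G = (0, -4)
2·[GHF] = 3, 2·[HFA] = 1/3
[GHF]:[HFA] = 3:1/3 = 9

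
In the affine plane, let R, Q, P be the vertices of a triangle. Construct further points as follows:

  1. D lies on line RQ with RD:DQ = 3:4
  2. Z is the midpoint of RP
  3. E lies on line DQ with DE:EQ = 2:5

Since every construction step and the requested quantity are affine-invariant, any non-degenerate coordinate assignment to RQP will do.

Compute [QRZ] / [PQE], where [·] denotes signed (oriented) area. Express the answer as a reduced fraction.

[QRZ]:[PQE] = 49/40

Work in coordinates with R = (0, 0), Q = (1, 0), P = (0, 1).
1. D lies on line RQ with RD:DQ = 3:4 ⇒ D = (3/7, 0)
2. Z is the midpoint of RP ⇒ Z = (0, 1/2)
3. E lies on line DQ with DE:EQ = 2:5 ⇒ E = (29/49, 0)
2·[QRZ] = -1/2, 2·[PQE] = -20/49
[QRZ]:[PQE] = -1/2:-20/49 = 49/40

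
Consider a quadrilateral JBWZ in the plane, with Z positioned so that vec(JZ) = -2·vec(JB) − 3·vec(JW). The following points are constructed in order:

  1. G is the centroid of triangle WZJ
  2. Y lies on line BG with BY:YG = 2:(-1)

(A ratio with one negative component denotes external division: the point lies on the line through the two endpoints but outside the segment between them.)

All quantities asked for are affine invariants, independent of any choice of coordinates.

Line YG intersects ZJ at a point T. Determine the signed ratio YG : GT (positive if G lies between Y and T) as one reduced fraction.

YG:GT = 11/2

Assign J = (0, 0), B = (1, 0), W = (0, 1), Z = (-2, -3) — the answer is frame-independent, so this choice is without loss of generality.
1. G is the centroid of triangle WZJ ⇒ G = (-2/3, -2/3)
2. Y lies on line BG with BY:YG = 2:(-1) ⇒ Y = (-7/3, -4/3)
line YG meets ZJ at T = (-4/11, -6/11)
G = Y + t·(T−Y) with t = 11/13, so YG:GT = 11/13:2/13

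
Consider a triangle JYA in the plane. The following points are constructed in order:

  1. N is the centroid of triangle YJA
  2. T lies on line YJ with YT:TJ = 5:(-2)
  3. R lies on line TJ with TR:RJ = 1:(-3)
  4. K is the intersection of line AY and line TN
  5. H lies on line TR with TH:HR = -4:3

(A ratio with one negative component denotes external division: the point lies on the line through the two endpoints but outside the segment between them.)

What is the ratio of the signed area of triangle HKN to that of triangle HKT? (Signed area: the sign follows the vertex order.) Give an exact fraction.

Set J = (0, 0), Y = (1, 0), A = (0, 1); any affine frame gives the same invariant.
1. N is the centroid of triangle YJA ⇒ N = (1/3, 1/3)
2. T lies on line YJ with YT:TJ = 5:(-2) ⇒ T = (-2/3, 0)
3. R lies on line TJ with TR:RJ = 1:(-3) ⇒ R = (-1, 0)
4. K is the intersection of line AY and line TN ⇒ K = (7/12, 5/12)
5. H lies on line TR with TH:HR = -4:3 ⇒ H = (-2, 0)
2·[HKN] = -1/9, 2·[HKT] = -5/9
[HKN]:[HKT] = -1/9:-5/9 = 1/5

[HKN]:[HKT] = 1/5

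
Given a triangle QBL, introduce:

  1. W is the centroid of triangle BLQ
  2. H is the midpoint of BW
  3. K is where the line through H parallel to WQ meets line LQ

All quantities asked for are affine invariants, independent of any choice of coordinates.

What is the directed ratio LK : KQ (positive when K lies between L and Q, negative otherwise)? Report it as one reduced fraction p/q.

Choose coordinates Q = (0, 0), B = (1, 0), L = (0, 1).
1. W is the centroid of triangle BLQ ⇒ W = (1/3, 1/3)
2. H is the midpoint of BW ⇒ H = (2/3, 1/6)
3. K is where the line through H parallel to WQ meets line LQ ⇒ K = (0, -1/2)
K = L + t·(Q−L) with t = 3/2, so LK:KQ = t:(1−t) = 3/2:-1/2

LK:KQ = -3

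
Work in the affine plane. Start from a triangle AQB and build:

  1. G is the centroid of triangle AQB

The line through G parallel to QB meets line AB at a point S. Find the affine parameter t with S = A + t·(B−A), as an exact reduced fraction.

t = 2/3

Choose coordinates A = (0, 0), Q = (1, 0), B = (0, 1).
1. G is the centroid of triangle AQB ⇒ G = (1/3, 1/3)
through G parallel to QB: direction (-1, 1); meets AB at S = (0, 2/3)
S = A + t·(B−A) with t = 2/3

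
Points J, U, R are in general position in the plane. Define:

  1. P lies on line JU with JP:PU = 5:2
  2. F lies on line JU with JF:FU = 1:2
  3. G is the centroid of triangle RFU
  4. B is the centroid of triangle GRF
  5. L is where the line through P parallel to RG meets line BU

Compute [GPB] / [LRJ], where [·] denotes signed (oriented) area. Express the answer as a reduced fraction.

Work in coordinates with J = (0, 0), U = (1, 0), R = (0, 1).
1. P lies on line JU with JP:PU = 5:2 ⇒ P = (5/7, 0)
2. F lies on line JU with JF:FU = 1:2 ⇒ F = (1/3, 0)
3. G is the centroid of triangle RFU ⇒ G = (4/9, 1/3)
4. B is the centroid of triangle GRF ⇒ B = (7/27, 4/9)
5. L is where the line through P parallel to RG meets line BU ⇒ L = (11/21, 2/7)
2·[GPB] = -2/63, 2·[LRJ] = 11/21
[GPB]:[LRJ] = -2/63:11/21 = -2/33

[GPB]:[LRJ] = -2/33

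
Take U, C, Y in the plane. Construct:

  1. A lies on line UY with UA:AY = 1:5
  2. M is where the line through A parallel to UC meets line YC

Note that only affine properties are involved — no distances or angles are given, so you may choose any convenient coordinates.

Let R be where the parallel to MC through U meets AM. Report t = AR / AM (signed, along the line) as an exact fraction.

t = -1/5

Work in coordinates with U = (0, 0), C = (1, 0), Y = (0, 1).
1. A lies on line UY with UA:AY = 1:5 ⇒ A = (0, 1/6)
2. M is where the line through A parallel to UC meets line YC ⇒ M = (5/6, 1/6)
through U parallel to MC: direction (1/6, -1/6); meets AM at R = (-1/6, 1/6)
R = A + t·(M−A) with t = -1/5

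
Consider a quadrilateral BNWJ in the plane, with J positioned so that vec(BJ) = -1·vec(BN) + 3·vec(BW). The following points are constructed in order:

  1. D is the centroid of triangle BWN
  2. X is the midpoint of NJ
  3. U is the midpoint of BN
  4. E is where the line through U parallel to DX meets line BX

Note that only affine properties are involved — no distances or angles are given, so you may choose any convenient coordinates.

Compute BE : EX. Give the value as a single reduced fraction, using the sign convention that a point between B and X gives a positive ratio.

BE:EX = -7

Assign B = (0, 0), N = (1, 0), W = (0, 1), J = (-1, 3) — the answer is frame-independent, so this choice is without loss of generality.
1. D is the centroid of triangle BWN ⇒ D = (1/3, 1/3)
2. X is the midpoint of NJ ⇒ X = (0, 3/2)
3. U is the midpoint of BN ⇒ U = (1/2, 0)
4. E is where the line through U parallel to DX meets line BX ⇒ E = (0, 7/4)
E = B + t·(X−B) with t = 7/6, so BE:EX = t:(1−t) = 7/6:-1/6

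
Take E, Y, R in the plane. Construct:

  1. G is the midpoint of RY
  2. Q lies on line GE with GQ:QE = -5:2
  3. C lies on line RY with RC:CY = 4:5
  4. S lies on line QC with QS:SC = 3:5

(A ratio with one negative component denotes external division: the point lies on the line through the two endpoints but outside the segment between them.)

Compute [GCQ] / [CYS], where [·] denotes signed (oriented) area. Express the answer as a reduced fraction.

[GCQ]:[CYS] = -4/25

Assign E = (0, 0), Y = (1, 0), R = (0, 1) — the answer is frame-independent, so this choice is without loss of generality.
1. G is the midpoint of RY ⇒ G = (1/2, 1/2)
2. Q lies on line GE with GQ:QE = -5:2 ⇒ Q = (-1/3, -1/3)
3. C lies on line RY with RC:CY = 4:5 ⇒ C = (4/9, 5/9)
4. S lies on line QC with QS:SC = 3:5 ⇒ S = (-1/24, 0)
2·[GCQ] = 5/54, 2·[CYS] = -125/216
[GCQ]:[CYS] = 5/54:-125/216 = -4/25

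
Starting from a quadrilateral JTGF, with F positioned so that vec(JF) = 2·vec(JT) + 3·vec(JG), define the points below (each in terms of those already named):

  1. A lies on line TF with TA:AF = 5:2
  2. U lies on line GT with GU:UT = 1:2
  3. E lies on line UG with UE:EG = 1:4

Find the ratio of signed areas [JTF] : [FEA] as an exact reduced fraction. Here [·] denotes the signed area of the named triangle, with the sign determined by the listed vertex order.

Work in coordinates with J = (0, 0), T = (1, 0), G = (0, 1), F = (2, 3).
1. A lies on line TF with TA:AF = 5:2 ⇒ A = (12/7, 15/7)
2. U lies on line GT with GU:UT = 1:2 ⇒ U = (1/3, 2/3)
3. E lies on line UG with UE:EG = 1:4 ⇒ E = (4/15, 11/15)
2·[JTF] = 3, 2·[FEA] = 88/105
[JTF]:[FEA] = 3:88/105 = 315/88

[JTF]:[FEA] = 315/88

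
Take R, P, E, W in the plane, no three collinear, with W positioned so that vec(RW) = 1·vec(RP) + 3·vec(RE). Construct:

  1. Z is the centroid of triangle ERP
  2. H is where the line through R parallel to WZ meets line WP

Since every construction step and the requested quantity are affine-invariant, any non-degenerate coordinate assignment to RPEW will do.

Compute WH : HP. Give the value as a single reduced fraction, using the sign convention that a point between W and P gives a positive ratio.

Choose coordinates R = (0, 0), P = (1, 0), E = (0, 1), W = (1, 3).
1. Z is the centroid of triangle ERP ⇒ Z = (1/3, 1/3)
2. H is where the line through R parallel to WZ meets line WP ⇒ H = (1, 4)
H = W + t·(P−W) with t = -1/3, so WH:HP = t:(1−t) = -1/3:4/3

WH:HP = -1/4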